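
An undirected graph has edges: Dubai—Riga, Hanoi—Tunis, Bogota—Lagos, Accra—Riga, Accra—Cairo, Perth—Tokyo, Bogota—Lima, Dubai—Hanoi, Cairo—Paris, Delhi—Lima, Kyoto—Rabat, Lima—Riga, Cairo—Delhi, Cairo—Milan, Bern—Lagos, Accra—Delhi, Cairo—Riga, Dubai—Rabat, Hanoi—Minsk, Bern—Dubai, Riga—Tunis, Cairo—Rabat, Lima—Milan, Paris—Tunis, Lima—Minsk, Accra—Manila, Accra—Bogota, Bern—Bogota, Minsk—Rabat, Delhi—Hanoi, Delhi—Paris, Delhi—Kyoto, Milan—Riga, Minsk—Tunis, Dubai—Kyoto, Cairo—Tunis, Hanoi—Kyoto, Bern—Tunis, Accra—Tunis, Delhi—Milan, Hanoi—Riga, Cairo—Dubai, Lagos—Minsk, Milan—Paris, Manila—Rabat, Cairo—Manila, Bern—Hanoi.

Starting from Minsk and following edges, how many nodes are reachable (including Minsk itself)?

17

BFS from Minsk visits: Minsk, Hanoi, Lagos, Lima, Rabat, Tunis, Bern, Delhi, Dubai, Kyoto, Riga, Bogota, Milan, Cairo, Manila, Accra, Paris
Reachable nodes: 17 of 19 total.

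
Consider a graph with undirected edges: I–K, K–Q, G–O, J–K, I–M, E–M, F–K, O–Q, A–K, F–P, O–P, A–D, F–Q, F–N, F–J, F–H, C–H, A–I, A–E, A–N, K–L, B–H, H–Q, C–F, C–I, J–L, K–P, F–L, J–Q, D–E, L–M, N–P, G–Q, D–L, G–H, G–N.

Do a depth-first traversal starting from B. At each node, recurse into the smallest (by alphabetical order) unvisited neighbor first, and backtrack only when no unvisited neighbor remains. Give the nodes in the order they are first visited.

Visit B
B → H
H → C
C → F
F → J
J → K
K → A
A → D
D → E
E → M
M → I
M → L
A → N
N → G
G → O
O → P
O → Q

B H C F J K A D E M I L N G O P Q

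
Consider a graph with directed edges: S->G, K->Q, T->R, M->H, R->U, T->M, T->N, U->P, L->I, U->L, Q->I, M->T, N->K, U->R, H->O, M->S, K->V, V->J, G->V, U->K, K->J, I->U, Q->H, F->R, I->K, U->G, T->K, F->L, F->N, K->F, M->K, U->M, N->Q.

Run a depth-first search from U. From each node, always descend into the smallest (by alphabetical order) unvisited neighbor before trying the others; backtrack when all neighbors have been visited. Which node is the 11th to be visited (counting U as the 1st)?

Visit U
U → G
G → V
V → J
U → K
K → F
F → L
L → I
F → N
N → Q
Q → H
H → O
F → R
U → M
M → S
M → T
U → P

Visit order: U, G, V, J, K, F, L, I, N, Q, H, O, R, M, S, T, P

H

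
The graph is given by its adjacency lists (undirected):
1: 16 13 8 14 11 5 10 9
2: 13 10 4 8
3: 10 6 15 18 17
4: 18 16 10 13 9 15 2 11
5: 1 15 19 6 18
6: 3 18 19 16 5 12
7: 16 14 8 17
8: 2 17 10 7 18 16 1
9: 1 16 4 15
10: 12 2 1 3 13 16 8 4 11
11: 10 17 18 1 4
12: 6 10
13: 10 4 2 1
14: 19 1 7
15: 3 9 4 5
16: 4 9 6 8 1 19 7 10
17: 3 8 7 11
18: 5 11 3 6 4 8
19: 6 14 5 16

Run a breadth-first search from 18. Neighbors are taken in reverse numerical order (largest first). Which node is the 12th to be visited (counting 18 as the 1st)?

7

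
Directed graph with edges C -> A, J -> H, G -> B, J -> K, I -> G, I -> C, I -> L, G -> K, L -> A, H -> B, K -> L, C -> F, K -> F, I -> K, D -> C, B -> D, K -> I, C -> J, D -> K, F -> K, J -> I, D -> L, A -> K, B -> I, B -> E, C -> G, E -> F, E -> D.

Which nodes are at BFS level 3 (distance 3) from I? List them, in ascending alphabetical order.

D, E, H

Level 0: I
Level 1: C, G, K, L
Level 2: A, B, F, J
Level 3: D, E, H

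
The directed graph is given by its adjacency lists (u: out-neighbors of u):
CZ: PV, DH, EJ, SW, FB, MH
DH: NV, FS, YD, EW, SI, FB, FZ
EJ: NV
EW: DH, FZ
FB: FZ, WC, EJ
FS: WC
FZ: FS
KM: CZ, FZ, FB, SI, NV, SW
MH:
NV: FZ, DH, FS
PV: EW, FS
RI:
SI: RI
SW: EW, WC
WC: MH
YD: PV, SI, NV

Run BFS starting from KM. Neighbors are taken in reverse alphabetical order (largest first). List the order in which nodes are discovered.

KM, SW, SI, NV, FZ, FB, CZ, WC, EW, RI, FS, DH, EJ, PV, MH, YD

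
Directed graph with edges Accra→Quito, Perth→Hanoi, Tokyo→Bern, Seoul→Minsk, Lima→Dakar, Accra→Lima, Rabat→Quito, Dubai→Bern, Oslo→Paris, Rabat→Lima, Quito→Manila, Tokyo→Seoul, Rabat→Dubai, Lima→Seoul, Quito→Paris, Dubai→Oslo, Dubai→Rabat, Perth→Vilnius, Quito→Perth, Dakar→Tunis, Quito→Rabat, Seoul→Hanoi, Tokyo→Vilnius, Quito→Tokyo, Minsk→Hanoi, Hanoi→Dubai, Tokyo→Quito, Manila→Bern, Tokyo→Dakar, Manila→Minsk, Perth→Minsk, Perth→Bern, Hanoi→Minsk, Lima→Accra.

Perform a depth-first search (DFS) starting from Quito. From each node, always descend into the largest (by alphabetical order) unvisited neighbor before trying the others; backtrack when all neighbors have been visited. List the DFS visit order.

Quito, Tokyo, Vilnius, Seoul, Minsk, Hanoi, Dubai, Rabat, Lima, Dakar, Tunis, Accra, Oslo, Paris, Bern, Perth, Manila

Visit Quito
Quito → Tokyo
Tokyo → Vilnius
Tokyo → Seoul
Seoul → Minsk
Minsk → Hanoi
Hanoi → Dubai
Dubai → Rabat
Rabat → Lima
Lima → Dakar
Dakar → Tunis
Lima → Accra
Dubai → Oslo
Oslo → Paris
Dubai → Bern
Quito → Perth
Quito → Manila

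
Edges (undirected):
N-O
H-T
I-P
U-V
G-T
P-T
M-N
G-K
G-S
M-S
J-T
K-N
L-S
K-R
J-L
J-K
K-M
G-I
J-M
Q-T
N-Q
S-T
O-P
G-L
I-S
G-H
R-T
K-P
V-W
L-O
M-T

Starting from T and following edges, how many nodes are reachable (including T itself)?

BFS from T visits: T, S, R, Q, P, M, J, H, G, L, I, K, N, O
Reachable nodes: 14 of 17 total.

14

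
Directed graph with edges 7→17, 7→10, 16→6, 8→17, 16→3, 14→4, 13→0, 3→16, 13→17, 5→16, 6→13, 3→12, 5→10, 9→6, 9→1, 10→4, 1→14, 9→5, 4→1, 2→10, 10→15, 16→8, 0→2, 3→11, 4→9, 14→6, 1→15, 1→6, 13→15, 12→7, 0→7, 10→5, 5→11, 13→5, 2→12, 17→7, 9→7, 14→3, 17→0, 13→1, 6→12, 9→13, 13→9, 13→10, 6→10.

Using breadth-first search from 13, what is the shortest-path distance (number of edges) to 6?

2

Level 0: 13
Level 1: 0, 1, 5, 9, 10, 15, 17
Level 2: 2, 4, 6, 7, 11, 14, 16
Level 3: 3, 8, 12
6 first appears at level 2.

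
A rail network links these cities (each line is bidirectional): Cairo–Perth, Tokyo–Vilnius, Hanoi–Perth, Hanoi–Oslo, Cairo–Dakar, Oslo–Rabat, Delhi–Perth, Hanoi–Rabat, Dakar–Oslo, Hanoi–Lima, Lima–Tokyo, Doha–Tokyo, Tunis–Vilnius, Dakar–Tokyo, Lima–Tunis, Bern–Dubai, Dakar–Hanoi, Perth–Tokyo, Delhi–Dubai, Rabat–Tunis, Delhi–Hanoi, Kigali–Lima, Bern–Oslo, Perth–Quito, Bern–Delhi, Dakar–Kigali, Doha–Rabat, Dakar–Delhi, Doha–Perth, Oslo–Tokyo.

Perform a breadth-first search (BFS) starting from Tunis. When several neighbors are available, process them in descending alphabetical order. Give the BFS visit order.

Tunis Vilnius Rabat Lima Tokyo Oslo Hanoi Doha Kigali Perth Dakar Bern Delhi Quito Cairo Dubai

Visit Tunis; enqueue Vilnius, Rabat, Lima → queue [Vilnius, Rabat, Lima]
Visit Vilnius; enqueue Tokyo → queue [Rabat, Lima, Tokyo]
Visit Rabat; enqueue Oslo, Hanoi, Doha → queue [Lima, Tokyo, Oslo, Hanoi, Doha]
Visit Lima; enqueue Kigali → queue [Tokyo, Oslo, Hanoi, Doha, Kigali]
Visit Tokyo; enqueue Perth, Dakar → queue [Oslo, Hanoi, Doha, Kigali, Perth, Dakar]
Visit Oslo; enqueue Bern → queue [Hanoi, Doha, Kigali, Perth, Dakar, Bern]
Visit Hanoi; enqueue Delhi → queue [Doha, Kigali, Perth, Dakar, Bern, Delhi]
Visit Doha → queue [Kigali, Perth, Dakar, Bern, Delhi]
Visit Kigali → queue [Perth, Dakar, Bern, Delhi]
Visit Perth; enqueue Quito, Cairo → queue [Dakar, Bern, Delhi, Quito, Cairo]
Visit Dakar → queue [Bern, Delhi, Quito, Cairo]
Visit Bern; enqueue Dubai → queue [Delhi, Quito, Cairo, Dubai]
Visit Delhi → queue [Quito, Cairo, Dubai]
Visit Quito → queue [Cairo, Dubai]
Visit Cairo → queue [Dubai]
Visit Dubai → queue []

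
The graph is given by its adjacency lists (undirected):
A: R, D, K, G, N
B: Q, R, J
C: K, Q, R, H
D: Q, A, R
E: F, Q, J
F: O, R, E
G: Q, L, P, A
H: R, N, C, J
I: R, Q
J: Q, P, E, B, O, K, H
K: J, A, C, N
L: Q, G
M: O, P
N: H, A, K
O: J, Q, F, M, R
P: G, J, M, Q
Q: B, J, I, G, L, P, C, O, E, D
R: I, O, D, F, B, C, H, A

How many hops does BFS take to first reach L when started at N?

Level 0: N
Level 1: A, H, K
Level 2: C, D, G, J, R
Level 3: B, E, F, I, L, O, P, Q
Level 4: M
L first appears at level 3.

3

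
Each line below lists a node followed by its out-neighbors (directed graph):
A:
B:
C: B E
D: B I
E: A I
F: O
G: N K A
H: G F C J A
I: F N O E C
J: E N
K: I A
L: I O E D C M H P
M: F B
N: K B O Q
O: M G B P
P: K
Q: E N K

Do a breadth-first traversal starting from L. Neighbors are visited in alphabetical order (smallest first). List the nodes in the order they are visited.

Visit L; enqueue C, D, E, H, I, M, O, P → queue [C, D, E, H, I, M, O, P]
Visit C; enqueue B → queue [D, E, H, I, M, O, P, B]
Visit D → queue [E, H, I, M, O, P, B]
Visit E; enqueue A → queue [H, I, M, O, P, B, A]
Visit H; enqueue F, G, J → queue [I, M, O, P, B, A, F, G, J]
Visit I; enqueue N → queue [M, O, P, B, A, F, G, J, N]
Visit M → queue [O, P, B, A, F, G, J, N]
Visit O → queue [P, B, A, F, G, J, N]
Visit P; enqueue K → queue [B, A, F, G, J, N, K]
Visit B → queue [A, F, G, J, N, K]
Visit A → queue [F, G, J, N, K]
Visit F → queue [G, J, N, K]
Visit G → queue [J, N, K]
Visit J → queue [N, K]
Visit N; enqueue Q → queue [K, Q]
Visit K → queue [Q]
Visit Q → queue []

L, C, D, E, H, I, M, O, P, B, A, F, G, J, N, K, Q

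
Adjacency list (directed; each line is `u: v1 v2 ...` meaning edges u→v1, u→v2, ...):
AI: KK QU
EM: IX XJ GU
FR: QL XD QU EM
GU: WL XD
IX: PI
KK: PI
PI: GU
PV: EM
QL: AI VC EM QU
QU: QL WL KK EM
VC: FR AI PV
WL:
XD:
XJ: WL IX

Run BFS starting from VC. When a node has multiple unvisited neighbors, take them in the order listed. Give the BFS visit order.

VC, FR, AI, PV, QL, XD, QU, EM, KK, WL, IX, XJ, GU, PI

Visit VC; enqueue FR, AI, PV → queue [FR, AI, PV]
Visit FR; enqueue QL, XD, QU, EM → queue [AI, PV, QL, XD, QU, EM]
Visit AI; enqueue KK → queue [PV, QL, XD, QU, EM, KK]
Visit PV → queue [QL, XD, QU, EM, KK]
Visit QL → queue [XD, QU, EM, KK]
Visit XD → queue [QU, EM, KK]
Visit QU; enqueue WL → queue [EM, KK, WL]
Visit EM; enqueue IX, XJ, GU → queue [KK, WL, IX, XJ, GU]
Visit KK; enqueue PI → queue [WL, IX, XJ, GU, PI]
Visit WL → queue [IX, XJ, GU, PI]
Visit IX → queue [XJ, GU, PI]
Visit XJ → queue [GU, PI]
Visit GU → queue [PI]
Visit PI → queue []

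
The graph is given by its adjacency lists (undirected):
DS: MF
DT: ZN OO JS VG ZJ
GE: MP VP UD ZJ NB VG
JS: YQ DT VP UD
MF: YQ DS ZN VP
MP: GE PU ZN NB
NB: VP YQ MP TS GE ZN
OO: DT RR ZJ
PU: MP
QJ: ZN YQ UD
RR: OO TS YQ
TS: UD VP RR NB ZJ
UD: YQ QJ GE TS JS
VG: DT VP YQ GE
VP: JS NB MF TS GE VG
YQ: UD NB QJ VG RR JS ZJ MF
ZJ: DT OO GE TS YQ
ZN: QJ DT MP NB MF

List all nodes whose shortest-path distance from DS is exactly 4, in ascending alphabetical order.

Level 0: DS
Level 1: MF
Level 2: VP, YQ, ZN
Level 3: DT, GE, JS, MP, NB, QJ, RR, TS, UD, VG, ZJ
Level 4: OO, PU

OO, PU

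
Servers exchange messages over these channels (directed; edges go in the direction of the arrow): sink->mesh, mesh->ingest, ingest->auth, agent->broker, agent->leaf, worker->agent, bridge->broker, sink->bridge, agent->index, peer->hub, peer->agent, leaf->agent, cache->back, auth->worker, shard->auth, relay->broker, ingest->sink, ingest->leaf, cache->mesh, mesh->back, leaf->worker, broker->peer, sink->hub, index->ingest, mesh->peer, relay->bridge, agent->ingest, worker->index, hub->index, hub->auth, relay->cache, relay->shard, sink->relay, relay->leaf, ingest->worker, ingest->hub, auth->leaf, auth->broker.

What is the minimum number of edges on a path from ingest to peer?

3

Level 0: ingest
Level 1: auth, hub, leaf, sink, worker
Level 2: agent, bridge, broker, index, mesh, relay
Level 3: back, cache, peer, shard
peer first appears at level 3.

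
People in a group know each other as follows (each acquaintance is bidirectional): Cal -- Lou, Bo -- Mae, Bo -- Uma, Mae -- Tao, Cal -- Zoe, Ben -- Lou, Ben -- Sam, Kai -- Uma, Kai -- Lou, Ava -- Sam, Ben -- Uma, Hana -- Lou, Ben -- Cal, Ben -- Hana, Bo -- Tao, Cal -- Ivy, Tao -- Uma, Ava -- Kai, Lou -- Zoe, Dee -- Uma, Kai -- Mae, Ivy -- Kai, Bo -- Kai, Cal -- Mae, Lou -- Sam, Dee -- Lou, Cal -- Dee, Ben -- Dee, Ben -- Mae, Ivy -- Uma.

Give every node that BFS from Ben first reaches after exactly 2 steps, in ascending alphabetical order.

Ava, Bo, Ivy, Kai, Tao, Zoe

Level 0: Ben
Level 1: Cal, Dee, Hana, Lou, Mae, Sam, Uma
Level 2: Ava, Bo, Ivy, Kai, Tao, Zoe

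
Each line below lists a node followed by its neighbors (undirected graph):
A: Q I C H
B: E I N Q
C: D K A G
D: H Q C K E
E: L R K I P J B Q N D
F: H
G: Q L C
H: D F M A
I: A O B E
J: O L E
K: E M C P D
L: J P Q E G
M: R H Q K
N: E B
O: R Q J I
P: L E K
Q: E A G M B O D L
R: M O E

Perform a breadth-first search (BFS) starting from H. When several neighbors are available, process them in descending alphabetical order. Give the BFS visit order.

Visit H; enqueue M, F, D, A → queue [M, F, D, A]
Visit M; enqueue R, Q, K → queue [F, D, A, R, Q, K]
Visit F → queue [D, A, R, Q, K]
Visit D; enqueue E, C → queue [A, R, Q, K, E, C]
Visit A; enqueue I → queue [R, Q, K, E, C, I]
Visit R; enqueue O → queue [Q, K, E, C, I, O]
Visit Q; enqueue L, G, B → queue [K, E, C, I, O, L, G, B]
Visit K; enqueue P → queue [E, C, I, O, L, G, B, P]
Visit E; enqueue N, J → queue [C, I, O, L, G, B, P, N, J]
Visit C → queue [I, O, L, G, B, P, N, J]
Visit I → queue [O, L, G, B, P, N, J]
Visit O → queue [L, G, B, P, N, J]
Visit L → queue [G, B, P, N, J]
Visit G → queue [B, P, N, J]
Visit B → queue [P, N, J]
Visit P → queue [N, J]
Visit N → queue [J]
Visit J → queue []

H -> M -> F -> D -> A -> R -> Q -> K -> E -> C -> I -> O -> L -> G -> B -> P -> N -> J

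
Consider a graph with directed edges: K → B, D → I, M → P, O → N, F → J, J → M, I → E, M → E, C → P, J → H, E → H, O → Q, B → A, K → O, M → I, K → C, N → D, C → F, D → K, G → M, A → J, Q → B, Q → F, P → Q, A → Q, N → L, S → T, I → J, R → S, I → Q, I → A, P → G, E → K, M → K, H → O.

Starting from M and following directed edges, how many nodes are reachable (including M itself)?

BFS from M visits: M, P, K, I, E, Q, G, O, C, B, J, A, H, F, N, L, D
Reachable nodes: 17 of 20 total.

17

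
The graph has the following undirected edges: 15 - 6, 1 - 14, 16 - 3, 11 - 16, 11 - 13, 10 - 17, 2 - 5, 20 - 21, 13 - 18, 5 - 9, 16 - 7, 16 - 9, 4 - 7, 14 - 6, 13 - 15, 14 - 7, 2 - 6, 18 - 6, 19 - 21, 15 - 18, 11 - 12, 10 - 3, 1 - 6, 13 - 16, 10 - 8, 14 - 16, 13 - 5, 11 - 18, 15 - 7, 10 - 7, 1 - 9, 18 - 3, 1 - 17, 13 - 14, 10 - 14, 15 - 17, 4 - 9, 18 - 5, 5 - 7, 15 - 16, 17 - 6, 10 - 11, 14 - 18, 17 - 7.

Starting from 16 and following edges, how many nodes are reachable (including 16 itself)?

18

BFS from 16 visits: 16, 3, 7, 9, 11, 13, 14, 15, 10, 18, 4, 5, 17, 1, 12, 6, 8, 2
Reachable nodes: 18 of 21 total.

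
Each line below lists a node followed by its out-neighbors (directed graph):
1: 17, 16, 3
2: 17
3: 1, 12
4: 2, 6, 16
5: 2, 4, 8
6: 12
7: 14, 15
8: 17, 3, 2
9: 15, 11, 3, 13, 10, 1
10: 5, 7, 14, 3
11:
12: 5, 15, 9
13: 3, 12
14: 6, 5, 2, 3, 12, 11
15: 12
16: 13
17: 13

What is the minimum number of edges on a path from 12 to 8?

2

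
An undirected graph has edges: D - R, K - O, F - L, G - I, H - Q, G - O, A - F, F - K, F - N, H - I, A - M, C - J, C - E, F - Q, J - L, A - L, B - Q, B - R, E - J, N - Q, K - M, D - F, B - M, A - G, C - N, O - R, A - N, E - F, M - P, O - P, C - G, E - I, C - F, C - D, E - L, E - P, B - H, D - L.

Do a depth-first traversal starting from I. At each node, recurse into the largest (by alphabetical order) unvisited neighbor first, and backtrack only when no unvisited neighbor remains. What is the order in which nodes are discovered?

Visit I
I → H
H → Q
Q → N
N → F
F → L
L → J
J → E
E → P
P → O
O → R
R → D
D → C
C → G
G → A
A → M
M → K
M → B

I H Q N F L J E P O R D C G A M K B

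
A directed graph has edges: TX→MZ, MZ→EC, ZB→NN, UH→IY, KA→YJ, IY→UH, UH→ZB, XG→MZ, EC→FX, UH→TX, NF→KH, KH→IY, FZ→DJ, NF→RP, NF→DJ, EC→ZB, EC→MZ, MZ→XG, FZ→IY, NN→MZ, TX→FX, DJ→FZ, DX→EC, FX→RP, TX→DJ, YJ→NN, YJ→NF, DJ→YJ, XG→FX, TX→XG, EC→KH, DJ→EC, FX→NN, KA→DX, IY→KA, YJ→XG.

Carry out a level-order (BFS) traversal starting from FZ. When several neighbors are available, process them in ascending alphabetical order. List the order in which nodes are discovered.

FZ, DJ, IY, EC, YJ, KA, UH, FX, KH, MZ, ZB, NF, NN, XG, DX, TX, RP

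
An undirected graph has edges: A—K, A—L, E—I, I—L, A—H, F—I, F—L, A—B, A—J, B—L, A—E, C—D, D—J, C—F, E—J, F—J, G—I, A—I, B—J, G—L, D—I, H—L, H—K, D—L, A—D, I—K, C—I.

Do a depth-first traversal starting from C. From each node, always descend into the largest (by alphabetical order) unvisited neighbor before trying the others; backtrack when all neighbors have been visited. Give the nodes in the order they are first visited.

Visit C
C → I
I → L
L → H
H → K
K → A
A → J
J → F
J → E
J → D
J → B
L → G

C → I → L → H → K → A → J → F → E → D → B → G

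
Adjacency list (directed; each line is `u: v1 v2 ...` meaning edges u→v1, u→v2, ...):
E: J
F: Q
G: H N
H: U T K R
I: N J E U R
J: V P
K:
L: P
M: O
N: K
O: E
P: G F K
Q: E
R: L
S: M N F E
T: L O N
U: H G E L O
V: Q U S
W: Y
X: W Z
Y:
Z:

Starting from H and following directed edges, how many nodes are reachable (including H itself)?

17

BFS from H visits: H, K, R, T, U, L, N, O, E, G, P, J, F, V, Q, S, M
Reachable nodes: 17 of 22 total.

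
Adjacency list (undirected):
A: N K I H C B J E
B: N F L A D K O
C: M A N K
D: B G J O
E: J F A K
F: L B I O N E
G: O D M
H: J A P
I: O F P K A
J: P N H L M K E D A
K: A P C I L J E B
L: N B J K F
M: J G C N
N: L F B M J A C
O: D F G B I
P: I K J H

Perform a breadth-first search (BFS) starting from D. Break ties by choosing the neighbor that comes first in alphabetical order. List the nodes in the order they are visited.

Visit D; enqueue B, G, J, O → queue [B, G, J, O]
Visit B; enqueue A, F, K, L, N → queue [G, J, O, A, F, K, L, N]
Visit G; enqueue M → queue [J, O, A, F, K, L, N, M]
Visit J; enqueue E, H, P → queue [O, A, F, K, L, N, M, E, H, P]
Visit O; enqueue I → queue [A, F, K, L, N, M, E, H, P, I]
Visit A; enqueue C → queue [F, K, L, N, M, E, H, P, I, C]
Visit F → queue [K, L, N, M, E, H, P, I, C]
Visit K → queue [L, N, M, E, H, P, I, C]
Visit L → queue [N, M, E, H, P, I, C]
Visit N → queue [M, E, H, P, I, C]
Visit M → queue [E, H, P, I, C]
Visit E → queue [H, P, I, C]
Visit H → queue [P, I, C]
Visit P → queue [I, C]
Visit I → queue [C]
Visit C → queue []

D -> B -> G -> J -> O -> A -> F -> K -> L -> N -> M -> E -> H -> P -> I -> C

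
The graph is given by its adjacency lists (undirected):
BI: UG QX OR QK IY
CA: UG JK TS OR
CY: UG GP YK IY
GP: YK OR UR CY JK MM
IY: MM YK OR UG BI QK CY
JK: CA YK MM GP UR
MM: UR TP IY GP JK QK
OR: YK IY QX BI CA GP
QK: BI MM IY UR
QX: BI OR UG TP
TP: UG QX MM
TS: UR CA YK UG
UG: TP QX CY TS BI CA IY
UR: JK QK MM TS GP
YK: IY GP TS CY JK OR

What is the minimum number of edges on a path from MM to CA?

Level 0: MM
Level 1: GP, IY, JK, QK, TP, UR
Level 2: BI, CA, CY, OR, QX, TS, UG, YK
CA first appears at level 2.

2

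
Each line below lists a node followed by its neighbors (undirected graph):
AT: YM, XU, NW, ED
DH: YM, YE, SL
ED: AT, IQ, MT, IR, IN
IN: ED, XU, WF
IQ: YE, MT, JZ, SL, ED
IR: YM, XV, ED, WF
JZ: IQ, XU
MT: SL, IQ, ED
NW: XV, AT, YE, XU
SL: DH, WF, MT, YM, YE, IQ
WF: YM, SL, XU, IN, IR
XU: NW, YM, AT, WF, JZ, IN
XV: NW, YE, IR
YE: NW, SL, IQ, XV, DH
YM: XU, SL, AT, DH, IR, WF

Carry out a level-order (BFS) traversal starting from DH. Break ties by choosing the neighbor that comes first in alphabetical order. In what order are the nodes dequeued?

Visit DH; enqueue SL, YE, YM → queue [SL, YE, YM]
Visit SL; enqueue IQ, MT, WF → queue [YE, YM, IQ, MT, WF]
Visit YE; enqueue NW, XV → queue [YM, IQ, MT, WF, NW, XV]
Visit YM; enqueue AT, IR, XU → queue [IQ, MT, WF, NW, XV, AT, IR, XU]
Visit IQ; enqueue ED, JZ → queue [MT, WF, NW, XV, AT, IR, XU, ED, JZ]
Visit MT → queue [WF, NW, XV, AT, IR, XU, ED, JZ]
Visit WF; enqueue IN → queue [NW, XV, AT, IR, XU, ED, JZ, IN]
Visit NW → queue [XV, AT, IR, XU, ED, JZ, IN]
Visit XV → queue [AT, IR, XU, ED, JZ, IN]
Visit AT → queue [IR, XU, ED, JZ, IN]
Visit IR → queue [XU, ED, JZ, IN]
Visit XU → queue [ED, JZ, IN]
Visit ED → queue [JZ, IN]
Visit JZ → queue [IN]
Visit IN → queue []

DH, SL, YE, YM, IQ, MT, WF, NW, XV, AT, IR, XU, ED, JZ, IN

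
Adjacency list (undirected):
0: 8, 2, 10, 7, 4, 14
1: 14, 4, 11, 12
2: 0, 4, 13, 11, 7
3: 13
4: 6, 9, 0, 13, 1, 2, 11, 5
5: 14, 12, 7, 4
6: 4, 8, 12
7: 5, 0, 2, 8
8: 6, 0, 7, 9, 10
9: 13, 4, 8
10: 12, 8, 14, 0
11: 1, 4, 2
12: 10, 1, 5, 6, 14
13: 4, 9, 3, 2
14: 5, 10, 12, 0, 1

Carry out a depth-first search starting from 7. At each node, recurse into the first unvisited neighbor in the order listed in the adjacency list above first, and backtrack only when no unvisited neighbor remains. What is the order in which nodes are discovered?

7 -> 5 -> 14 -> 10 -> 12 -> 1 -> 4 -> 6 -> 8 -> 0 -> 2 -> 13 -> 9 -> 3 -> 11

Visit 7
7 → 5
5 → 14
14 → 10
10 → 12
12 → 1
1 → 4
4 → 6
6 → 8
8 → 0
0 → 2
2 → 13
13 → 9
13 → 3
2 → 11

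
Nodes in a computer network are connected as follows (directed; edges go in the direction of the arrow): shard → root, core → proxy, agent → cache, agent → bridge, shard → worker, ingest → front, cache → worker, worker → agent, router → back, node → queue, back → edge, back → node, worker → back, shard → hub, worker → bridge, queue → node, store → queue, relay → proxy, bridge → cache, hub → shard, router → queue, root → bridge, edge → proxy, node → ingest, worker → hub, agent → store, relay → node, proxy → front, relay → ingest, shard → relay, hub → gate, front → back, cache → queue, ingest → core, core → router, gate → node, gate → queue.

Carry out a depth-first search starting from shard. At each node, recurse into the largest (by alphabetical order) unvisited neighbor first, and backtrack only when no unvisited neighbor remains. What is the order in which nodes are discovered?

shard worker hub gate queue node ingest front back edge proxy core router bridge cache agent store root relay

Visit shard
shard → worker
worker → hub
hub → gate
gate → queue
queue → node
node → ingest
ingest → front
front → back
back → edge
edge → proxy
ingest → core
core → router
worker → bridge
bridge → cache
worker → agent
agent → store
shard → root
shard → relay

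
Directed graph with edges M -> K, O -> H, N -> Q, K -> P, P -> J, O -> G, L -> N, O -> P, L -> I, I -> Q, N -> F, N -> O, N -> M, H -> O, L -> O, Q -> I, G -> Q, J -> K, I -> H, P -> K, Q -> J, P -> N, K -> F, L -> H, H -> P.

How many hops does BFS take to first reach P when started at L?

Level 0: L
Level 1: H, I, N, O
Level 2: F, G, M, P, Q
Level 3: J, K
P first appears at level 2.

2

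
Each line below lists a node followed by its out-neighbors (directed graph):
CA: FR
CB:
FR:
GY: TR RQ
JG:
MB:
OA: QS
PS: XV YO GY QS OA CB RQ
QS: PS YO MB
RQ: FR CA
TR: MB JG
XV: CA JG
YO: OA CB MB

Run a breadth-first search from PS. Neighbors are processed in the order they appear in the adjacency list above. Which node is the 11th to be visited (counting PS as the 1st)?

Visit PS; enqueue XV, YO, GY, QS, OA, CB, RQ → queue [XV, YO, GY, QS, OA, CB, RQ]
Visit XV; enqueue CA, JG → queue [YO, GY, QS, OA, CB, RQ, CA, JG]
Visit YO; enqueue MB → queue [GY, QS, OA, CB, RQ, CA, JG, MB]
Visit GY; enqueue TR → queue [QS, OA, CB, RQ, CA, JG, MB, TR]
Visit QS → queue [OA, CB, RQ, CA, JG, MB, TR]
Visit OA → queue [CB, RQ, CA, JG, MB, TR]
Visit CB → queue [RQ, CA, JG, MB, TR]
Visit RQ; enqueue FR → queue [CA, JG, MB, TR, FR]
Visit CA → queue [JG, MB, TR, FR]
Visit JG → queue [MB, TR, FR]
Visit MB → queue [TR, FR]
Visit TR → queue [FR]
Visit FR → queue []

Visit order: PS, XV, YO, GY, QS, OA, CB, RQ, CA, JG, MB, TR, FR

MB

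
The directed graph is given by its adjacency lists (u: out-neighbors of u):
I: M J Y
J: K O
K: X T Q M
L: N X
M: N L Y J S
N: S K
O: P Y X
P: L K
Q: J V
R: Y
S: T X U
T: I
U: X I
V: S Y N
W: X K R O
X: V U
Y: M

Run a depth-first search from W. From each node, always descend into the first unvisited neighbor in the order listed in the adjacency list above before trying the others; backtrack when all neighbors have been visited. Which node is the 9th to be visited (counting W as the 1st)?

K

Visit W
W → X
X → V
V → S
S → T
T → I
I → M
M → N
N → K
K → Q
Q → J
J → O
O → P
P → L
O → Y
S → U
W → R

Visit order: W, X, V, S, T, I, M, N, K, Q, J, O, P, L, Y, U, R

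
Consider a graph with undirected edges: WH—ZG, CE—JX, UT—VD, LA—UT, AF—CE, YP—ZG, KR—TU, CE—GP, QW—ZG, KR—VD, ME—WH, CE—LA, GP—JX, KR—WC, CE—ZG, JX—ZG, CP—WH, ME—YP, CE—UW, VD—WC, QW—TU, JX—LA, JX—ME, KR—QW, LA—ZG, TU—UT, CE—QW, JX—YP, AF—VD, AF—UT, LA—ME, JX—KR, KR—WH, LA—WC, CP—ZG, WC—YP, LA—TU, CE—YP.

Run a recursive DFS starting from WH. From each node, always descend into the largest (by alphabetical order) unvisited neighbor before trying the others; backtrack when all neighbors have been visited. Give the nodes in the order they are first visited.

WH ZG YP WC VD UT TU QW KR JX ME LA CE UW GP AF CP

Visit WH
WH → ZG
ZG → YP
YP → WC
WC → VD
VD → UT
UT → TU
TU → QW
QW → KR
KR → JX
JX → ME
ME → LA
LA → CE
CE → UW
CE → GP
CE → AF
ZG → CP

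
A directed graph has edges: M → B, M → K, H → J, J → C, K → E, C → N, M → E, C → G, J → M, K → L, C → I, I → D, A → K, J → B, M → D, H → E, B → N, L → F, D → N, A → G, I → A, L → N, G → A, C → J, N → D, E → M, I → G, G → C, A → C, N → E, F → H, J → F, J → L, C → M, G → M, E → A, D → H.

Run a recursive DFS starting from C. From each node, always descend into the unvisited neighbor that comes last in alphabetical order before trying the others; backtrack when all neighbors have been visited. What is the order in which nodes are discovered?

Visit C
C → N
N → E
E → M
M → K
K → L
L → F
F → H
H → J
J → B
M → D
E → A
A → G
C → I

C N E M K L F H J B D A G I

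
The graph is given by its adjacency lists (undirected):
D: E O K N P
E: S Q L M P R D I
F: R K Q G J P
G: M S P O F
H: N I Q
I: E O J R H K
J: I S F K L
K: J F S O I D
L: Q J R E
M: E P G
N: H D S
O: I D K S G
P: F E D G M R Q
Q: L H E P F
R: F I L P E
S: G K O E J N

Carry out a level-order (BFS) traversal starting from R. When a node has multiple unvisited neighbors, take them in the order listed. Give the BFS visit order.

R → F → I → L → P → E → K → Q → G → J → O → H → D → M → S → N

Visit R; enqueue F, I, L, P, E → queue [F, I, L, P, E]
Visit F; enqueue K, Q, G, J → queue [I, L, P, E, K, Q, G, J]
Visit I; enqueue O, H → queue [L, P, E, K, Q, G, J, O, H]
Visit L → queue [P, E, K, Q, G, J, O, H]
Visit P; enqueue D, M → queue [E, K, Q, G, J, O, H, D, M]
Visit E; enqueue S → queue [K, Q, G, J, O, H, D, M, S]
Visit K → queue [Q, G, J, O, H, D, M, S]
Visit Q → queue [G, J, O, H, D, M, S]
Visit G → queue [J, O, H, D, M, S]
Visit J → queue [O, H, D, M, S]
Visit O → queue [H, D, M, S]
Visit H; enqueue N → queue [D, M, S, N]
Visit D → queue [M, S, N]
Visit M → queue [S, N]
Visit S → queue [N]
Visit N → queue []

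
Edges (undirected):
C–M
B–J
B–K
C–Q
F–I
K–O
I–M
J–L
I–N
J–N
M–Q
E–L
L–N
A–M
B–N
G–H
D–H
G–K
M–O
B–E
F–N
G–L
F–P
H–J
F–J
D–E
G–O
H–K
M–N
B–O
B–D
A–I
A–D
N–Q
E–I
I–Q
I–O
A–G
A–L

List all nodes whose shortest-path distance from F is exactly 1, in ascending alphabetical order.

I, J, N, P

Level 0: F
Level 1: I, J, N, P
Level 2: A, B, E, H, L, M, O, Q
Level 3: C, D, G, K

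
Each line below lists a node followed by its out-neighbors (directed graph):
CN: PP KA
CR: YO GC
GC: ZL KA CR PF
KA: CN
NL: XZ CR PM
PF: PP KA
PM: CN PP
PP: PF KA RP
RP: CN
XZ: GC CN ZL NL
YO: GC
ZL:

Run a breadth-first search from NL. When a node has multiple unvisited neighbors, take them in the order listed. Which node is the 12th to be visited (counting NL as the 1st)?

RP

Visit NL; enqueue XZ, CR, PM → queue [XZ, CR, PM]
Visit XZ; enqueue GC, CN, ZL → queue [CR, PM, GC, CN, ZL]
Visit CR; enqueue YO → queue [PM, GC, CN, ZL, YO]
Visit PM; enqueue PP → queue [GC, CN, ZL, YO, PP]
Visit GC; enqueue KA, PF → queue [CN, ZL, YO, PP, KA, PF]
Visit CN → queue [ZL, YO, PP, KA, PF]
Visit ZL → queue [YO, PP, KA, PF]
Visit YO → queue [PP, KA, PF]
Visit PP; enqueue RP → queue [KA, PF, RP]
Visit KA → queue [PF, RP]
Visit PF → queue [RP]
Visit RP → queue []

Visit order: NL, XZ, CR, PM, GC, CN, ZL, YO, PP, KA, PF, RP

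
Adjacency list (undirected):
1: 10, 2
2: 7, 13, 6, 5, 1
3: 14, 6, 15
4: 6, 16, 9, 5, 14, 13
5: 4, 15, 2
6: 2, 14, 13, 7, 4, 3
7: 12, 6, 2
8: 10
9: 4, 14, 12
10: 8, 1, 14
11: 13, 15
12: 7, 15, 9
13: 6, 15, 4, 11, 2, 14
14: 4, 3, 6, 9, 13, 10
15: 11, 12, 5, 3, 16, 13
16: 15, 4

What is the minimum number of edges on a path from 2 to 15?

Level 0: 2
Level 1: 1, 5, 6, 7, 13
Level 2: 3, 4, 10, 11, 12, 14, 15
Level 3: 8, 9, 16
15 first appears at level 2.

2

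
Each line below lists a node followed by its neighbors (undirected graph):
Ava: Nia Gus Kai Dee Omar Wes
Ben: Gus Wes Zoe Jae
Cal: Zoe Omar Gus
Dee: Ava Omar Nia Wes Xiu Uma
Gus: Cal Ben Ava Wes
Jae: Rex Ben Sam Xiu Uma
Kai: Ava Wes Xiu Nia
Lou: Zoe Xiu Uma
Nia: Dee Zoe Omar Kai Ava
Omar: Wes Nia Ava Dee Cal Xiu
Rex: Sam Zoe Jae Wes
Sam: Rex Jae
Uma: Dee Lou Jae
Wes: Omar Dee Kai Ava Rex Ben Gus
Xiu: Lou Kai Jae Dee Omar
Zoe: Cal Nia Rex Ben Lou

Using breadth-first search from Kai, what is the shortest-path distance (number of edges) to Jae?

2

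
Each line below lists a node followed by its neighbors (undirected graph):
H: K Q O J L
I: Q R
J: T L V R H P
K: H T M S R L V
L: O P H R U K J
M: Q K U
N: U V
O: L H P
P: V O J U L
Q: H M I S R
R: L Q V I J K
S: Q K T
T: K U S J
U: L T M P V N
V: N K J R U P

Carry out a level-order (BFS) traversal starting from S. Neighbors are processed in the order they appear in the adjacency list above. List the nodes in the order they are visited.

Visit S; enqueue Q, K, T → queue [Q, K, T]
Visit Q; enqueue H, M, I, R → queue [K, T, H, M, I, R]
Visit K; enqueue L, V → queue [T, H, M, I, R, L, V]
Visit T; enqueue U, J → queue [H, M, I, R, L, V, U, J]
Visit H; enqueue O → queue [M, I, R, L, V, U, J, O]
Visit M → queue [I, R, L, V, U, J, O]
Visit I → queue [R, L, V, U, J, O]
Visit R → queue [L, V, U, J, O]
Visit L; enqueue P → queue [V, U, J, O, P]
Visit V; enqueue N → queue [U, J, O, P, N]
Visit U → queue [J, O, P, N]
Visit J → queue [O, P, N]
Visit O → queue [P, N]
Visit P → queue [N]
Visit N → queue []

S, Q, K, T, H, M, I, R, L, V, U, J, O, P, N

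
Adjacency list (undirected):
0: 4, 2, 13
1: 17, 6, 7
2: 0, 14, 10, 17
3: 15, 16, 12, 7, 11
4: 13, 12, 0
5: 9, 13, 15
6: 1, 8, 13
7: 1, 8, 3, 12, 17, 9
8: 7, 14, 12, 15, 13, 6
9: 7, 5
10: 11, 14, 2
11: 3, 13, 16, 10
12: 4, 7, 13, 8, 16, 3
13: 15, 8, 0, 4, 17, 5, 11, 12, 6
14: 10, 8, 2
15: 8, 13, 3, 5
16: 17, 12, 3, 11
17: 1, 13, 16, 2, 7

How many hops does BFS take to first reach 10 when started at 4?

3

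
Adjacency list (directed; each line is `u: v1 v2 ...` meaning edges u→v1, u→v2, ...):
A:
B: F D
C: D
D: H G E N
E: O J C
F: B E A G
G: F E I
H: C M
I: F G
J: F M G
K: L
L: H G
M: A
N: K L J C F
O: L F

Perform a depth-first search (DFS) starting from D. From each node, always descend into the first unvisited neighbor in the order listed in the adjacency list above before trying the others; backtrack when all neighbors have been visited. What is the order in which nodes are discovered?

D -> H -> C -> M -> A -> G -> F -> B -> E -> O -> L -> J -> I -> N -> K

Visit D
D → H
H → C
H → M
M → A
D → G
G → F
F → B
F → E
E → O
O → L
E → J
G → I
D → N
N → K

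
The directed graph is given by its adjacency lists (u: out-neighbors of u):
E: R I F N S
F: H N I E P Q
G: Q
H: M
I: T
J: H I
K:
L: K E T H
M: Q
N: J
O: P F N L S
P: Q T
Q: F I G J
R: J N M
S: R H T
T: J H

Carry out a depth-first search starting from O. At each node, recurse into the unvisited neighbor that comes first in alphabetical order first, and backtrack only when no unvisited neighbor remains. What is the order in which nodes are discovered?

O → F → E → I → T → H → M → Q → G → J → N → R → S → P → L → K

Visit O
O → F
F → E
E → I
I → T
T → H
H → M
M → Q
Q → G
Q → J
E → N
E → R
E → S
F → P
O → L
L → K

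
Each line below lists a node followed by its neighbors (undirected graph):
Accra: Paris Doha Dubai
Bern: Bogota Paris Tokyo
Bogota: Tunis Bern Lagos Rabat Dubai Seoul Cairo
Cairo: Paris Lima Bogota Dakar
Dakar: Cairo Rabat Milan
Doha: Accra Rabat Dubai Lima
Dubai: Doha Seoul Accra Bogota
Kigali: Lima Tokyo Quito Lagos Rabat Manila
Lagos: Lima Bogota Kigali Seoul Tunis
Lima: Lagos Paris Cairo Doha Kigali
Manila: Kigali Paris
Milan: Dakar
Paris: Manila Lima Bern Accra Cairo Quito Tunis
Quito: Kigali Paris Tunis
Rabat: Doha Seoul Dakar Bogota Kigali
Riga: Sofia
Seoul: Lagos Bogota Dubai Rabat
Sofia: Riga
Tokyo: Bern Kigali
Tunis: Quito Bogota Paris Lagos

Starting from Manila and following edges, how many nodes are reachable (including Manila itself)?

BFS from Manila visits: Manila, Kigali, Paris, Lima, Tokyo, Quito, Lagos, Rabat, Bern, Accra, Cairo, Tunis, Doha, Bogota, Seoul, Dakar, Dubai, Milan
Reachable nodes: 18 of 20 total.

18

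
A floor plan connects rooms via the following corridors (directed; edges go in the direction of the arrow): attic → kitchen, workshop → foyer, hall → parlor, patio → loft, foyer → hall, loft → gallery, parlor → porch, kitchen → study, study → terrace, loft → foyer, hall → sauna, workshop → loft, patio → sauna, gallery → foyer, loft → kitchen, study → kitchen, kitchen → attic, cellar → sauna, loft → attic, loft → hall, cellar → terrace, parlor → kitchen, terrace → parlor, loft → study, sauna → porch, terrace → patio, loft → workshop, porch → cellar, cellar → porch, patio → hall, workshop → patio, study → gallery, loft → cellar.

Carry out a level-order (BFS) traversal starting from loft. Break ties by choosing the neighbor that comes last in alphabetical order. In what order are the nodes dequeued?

loft → workshop → study → kitchen → hall → gallery → foyer → cellar → attic → patio → terrace → sauna → parlor → porch

Visit loft; enqueue workshop, study, kitchen, hall, gallery, foyer, cellar, attic → queue [workshop, study, kitchen, hall, gallery, foyer, cellar, attic]
Visit workshop; enqueue patio → queue [study, kitchen, hall, gallery, foyer, cellar, attic, patio]
Visit study; enqueue terrace → queue [kitchen, hall, gallery, foyer, cellar, attic, patio, terrace]
Visit kitchen → queue [hall, gallery, foyer, cellar, attic, patio, terrace]
Visit hall; enqueue sauna, parlor → queue [gallery, foyer, cellar, attic, patio, terrace, sauna, parlor]
Visit gallery → queue [foyer, cellar, attic, patio, terrace, sauna, parlor]
Visit foyer → queue [cellar, attic, patio, terrace, sauna, parlor]
Visit cellar; enqueue porch → queue [attic, patio, terrace, sauna, parlor, porch]
Visit attic → queue [patio, terrace, sauna, parlor, porch]
Visit patio → queue [terrace, sauna, parlor, porch]
Visit terrace → queue [sauna, parlor, porch]
Visit sauna → queue [parlor, porch]
Visit parlor → queue [porch]
Visit porch → queue []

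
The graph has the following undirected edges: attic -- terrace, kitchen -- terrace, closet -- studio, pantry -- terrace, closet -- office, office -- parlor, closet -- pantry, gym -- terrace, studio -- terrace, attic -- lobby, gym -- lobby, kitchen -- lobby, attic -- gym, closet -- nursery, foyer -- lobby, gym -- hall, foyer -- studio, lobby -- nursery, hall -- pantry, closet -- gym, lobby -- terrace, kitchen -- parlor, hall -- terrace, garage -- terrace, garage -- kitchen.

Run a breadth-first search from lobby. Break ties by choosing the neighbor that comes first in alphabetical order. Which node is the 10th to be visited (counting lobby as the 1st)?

Visit lobby; enqueue attic, foyer, gym, kitchen, nursery, terrace → queue [attic, foyer, gym, kitchen, nursery, terrace]
Visit attic → queue [foyer, gym, kitchen, nursery, terrace]
Visit foyer; enqueue studio → queue [gym, kitchen, nursery, terrace, studio]
Visit gym; enqueue closet, hall → queue [kitchen, nursery, terrace, studio, closet, hall]
Visit kitchen; enqueue garage, parlor → queue [nursery, terrace, studio, closet, hall, garage, parlor]
Visit nursery → queue [terrace, studio, closet, hall, garage, parlor]
Visit terrace; enqueue pantry → queue [studio, closet, hall, garage, parlor, pantry]
Visit studio → queue [closet, hall, garage, parlor, pantry]
Visit closet; enqueue office → queue [hall, garage, parlor, pantry, office]
Visit hall → queue [garage, parlor, pantry, office]
Visit garage → queue [parlor, pantry, office]
Visit parlor → queue [pantry, office]
Visit pantry → queue [office]
Visit office → queue []

Visit order: lobby, attic, foyer, gym, kitchen, nursery, terrace, studio, closet, hall, garage, parlor, pantry, office

hall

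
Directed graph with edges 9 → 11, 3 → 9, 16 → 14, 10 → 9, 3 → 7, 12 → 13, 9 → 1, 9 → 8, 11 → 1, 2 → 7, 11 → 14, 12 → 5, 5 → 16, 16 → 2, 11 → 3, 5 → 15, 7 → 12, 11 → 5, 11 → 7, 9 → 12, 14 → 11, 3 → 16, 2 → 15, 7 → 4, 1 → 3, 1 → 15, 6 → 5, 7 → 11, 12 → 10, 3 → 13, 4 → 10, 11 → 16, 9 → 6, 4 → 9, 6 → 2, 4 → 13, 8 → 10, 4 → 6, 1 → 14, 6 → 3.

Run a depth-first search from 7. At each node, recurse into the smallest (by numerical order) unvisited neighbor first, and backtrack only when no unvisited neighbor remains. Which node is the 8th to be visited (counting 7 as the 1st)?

1

Visit 7
7 → 4
4 → 6
6 → 2
2 → 15
6 → 3
3 → 9
9 → 1
1 → 14
14 → 11
11 → 5
5 → 16
9 → 8
8 → 10
9 → 12
12 → 13

Visit order: 7, 4, 6, 2, 15, 3, 9, 1, 14, 11, 5, 16, 8, 10, 12, 13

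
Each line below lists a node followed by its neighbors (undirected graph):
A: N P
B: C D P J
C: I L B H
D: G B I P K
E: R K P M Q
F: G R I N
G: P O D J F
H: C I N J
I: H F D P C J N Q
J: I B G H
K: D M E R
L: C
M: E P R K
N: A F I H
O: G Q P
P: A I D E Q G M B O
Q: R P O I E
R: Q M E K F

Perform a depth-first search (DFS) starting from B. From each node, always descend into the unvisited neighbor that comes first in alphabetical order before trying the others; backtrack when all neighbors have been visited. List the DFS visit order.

B, C, H, I, D, G, F, N, A, P, E, K, M, R, Q, O, J, L

Visit B
B → C
C → H
H → I
I → D
D → G
G → F
F → N
N → A
A → P
P → E
E → K
K → M
M → R
R → Q
Q → O
G → J
C → L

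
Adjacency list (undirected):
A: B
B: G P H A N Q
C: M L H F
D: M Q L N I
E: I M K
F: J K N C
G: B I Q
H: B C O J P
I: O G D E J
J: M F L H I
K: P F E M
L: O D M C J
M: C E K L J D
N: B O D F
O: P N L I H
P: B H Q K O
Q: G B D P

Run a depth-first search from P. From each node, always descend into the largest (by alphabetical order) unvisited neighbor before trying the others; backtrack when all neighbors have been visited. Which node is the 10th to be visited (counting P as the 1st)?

Visit P
P → Q
Q → G
G → I
I → O
O → N
N → F
F → K
K → M
M → L
L → J
J → H
H → C
H → B
B → A
L → D
M → E

Visit order: P, Q, G, I, O, N, F, K, M, L, J, H, C, B, A, D, E

L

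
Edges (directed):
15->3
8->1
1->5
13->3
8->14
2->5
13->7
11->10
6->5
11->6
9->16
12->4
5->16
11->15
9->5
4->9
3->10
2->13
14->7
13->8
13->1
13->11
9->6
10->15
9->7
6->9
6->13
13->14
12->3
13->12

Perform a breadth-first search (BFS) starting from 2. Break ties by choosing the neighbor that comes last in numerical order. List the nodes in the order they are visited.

2, 13, 5, 14, 12, 11, 8, 7, 3, 1, 16, 4, 15, 10, 6, 9

Visit 2; enqueue 13, 5 → queue [13, 5]
Visit 13; enqueue 14, 12, 11, 8, 7, 3, 1 → queue [5, 14, 12, 11, 8, 7, 3, 1]
Visit 5; enqueue 16 → queue [14, 12, 11, 8, 7, 3, 1, 16]
Visit 14 → queue [12, 11, 8, 7, 3, 1, 16]
Visit 12; enqueue 4 → queue [11, 8, 7, 3, 1, 16, 4]
Visit 11; enqueue 15, 10, 6 → queue [8, 7, 3, 1, 16, 4, 15, 10, 6]
Visit 8 → queue [7, 3, 1, 16, 4, 15, 10, 6]
Visit 7 → queue [3, 1, 16, 4, 15, 10, 6]
Visit 3 → queue [1, 16, 4, 15, 10, 6]
Visit 1 → queue [16, 4, 15, 10, 6]
Visit 16 → queue [4, 15, 10, 6]
Visit 4; enqueue 9 → queue [15, 10, 6, 9]
Visit 15 → queue [10, 6, 9]
Visit 10 → queue [6, 9]
Visit 6 → queue [9]
Visit 9 → queue []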